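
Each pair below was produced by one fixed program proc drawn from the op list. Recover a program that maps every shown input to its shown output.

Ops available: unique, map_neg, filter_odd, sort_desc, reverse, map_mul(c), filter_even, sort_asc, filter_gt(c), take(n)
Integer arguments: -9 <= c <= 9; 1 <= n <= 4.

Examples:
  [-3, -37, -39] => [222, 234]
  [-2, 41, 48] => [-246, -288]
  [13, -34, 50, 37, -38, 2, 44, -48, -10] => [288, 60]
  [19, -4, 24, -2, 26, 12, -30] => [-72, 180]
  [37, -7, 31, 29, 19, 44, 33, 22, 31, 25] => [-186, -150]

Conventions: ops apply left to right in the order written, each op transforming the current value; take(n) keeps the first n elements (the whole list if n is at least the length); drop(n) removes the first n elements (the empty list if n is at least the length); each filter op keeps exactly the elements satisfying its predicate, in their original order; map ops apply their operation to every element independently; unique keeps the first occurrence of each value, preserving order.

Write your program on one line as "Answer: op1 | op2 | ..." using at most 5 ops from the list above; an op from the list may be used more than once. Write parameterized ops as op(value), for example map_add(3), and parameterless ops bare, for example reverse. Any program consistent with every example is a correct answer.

reverse | unique | map_mul(-6) | take(2) | reverse

Check, running the answer program on each example:
  [-3, -37, -39] -> [-39, -37, -3] -> [-39, -37, -3] -> [234, 222, 18] -> [234, 222] -> [222, 234]
  [-2, 41, 48] -> [48, 41, -2] -> [48, 41, -2] -> [-288, -246, 12] -> [-288, -246] -> [-246, -288]
  [13, -34, 50, 37, -38, 2, 44, -48, -10] -> [-10, -48, 44, 2, -38, 37, 50, -34, 13] -> [-10, -48, 44, 2, -38, 37, 50, -34, 13] -> [60, 288, -264, -12, 228, -222, -300, 204, -78] -> [60, 288] -> [288, 60]
  [19, -4, 24, -2, 26, 12, -30] -> [-30, 12, 26, -2, 24, -4, 19] -> [-30, 12, 26, -2, 24, -4, 19] -> [180, -72, -156, 12, -144, 24, -114] -> [180, -72] -> [-72, 180]
  [37, -7, 31, 29, 19, 44, 33, 22, 31, 25] -> [25, 31, 22, 33, 44, 19, 29, 31, -7, 37] -> [25, 31, 22, 33, 44, 19, 29, -7, 37] -> [-150, -186, -132, -198, -264, -114, -174, 42, -222] -> [-150, -186] -> [-186, -150]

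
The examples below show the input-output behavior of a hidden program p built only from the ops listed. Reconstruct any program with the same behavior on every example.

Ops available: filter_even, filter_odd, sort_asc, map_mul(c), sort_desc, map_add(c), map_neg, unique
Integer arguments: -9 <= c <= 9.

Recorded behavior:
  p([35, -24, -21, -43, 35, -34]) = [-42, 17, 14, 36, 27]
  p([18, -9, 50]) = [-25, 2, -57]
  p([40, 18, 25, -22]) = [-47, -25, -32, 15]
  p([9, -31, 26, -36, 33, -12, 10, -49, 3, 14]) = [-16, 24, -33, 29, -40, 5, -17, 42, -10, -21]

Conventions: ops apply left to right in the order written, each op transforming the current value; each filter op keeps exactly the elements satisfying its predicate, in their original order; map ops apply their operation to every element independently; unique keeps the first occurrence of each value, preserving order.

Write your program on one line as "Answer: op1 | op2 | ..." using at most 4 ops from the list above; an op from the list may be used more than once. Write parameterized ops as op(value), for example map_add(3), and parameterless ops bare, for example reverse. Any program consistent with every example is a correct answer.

unique | map_add(7) | map_neg

Check, running the answer program on each example:
  [35, -24, -21, -43, 35, -34] -> [35, -24, -21, -43, -34] -> [42, -17, -14, -36, -27] -> [-42, 17, 14, 36, 27]
  [18, -9, 50] -> [18, -9, 50] -> [25, -2, 57] -> [-25, 2, -57]
  [40, 18, 25, -22] -> [40, 18, 25, -22] -> [47, 25, 32, -15] -> [-47, -25, -32, 15]
  [9, -31, 26, -36, 33, -12, 10, -49, 3, 14] -> [9, -31, 26, -36, 33, -12, 10, -49, 3, 14] -> [16, -24, 33, -29, 40, -5, 17, -42, 10, 21] -> [-16, 24, -33, 29, -40, 5, -17, 42, -10, -21]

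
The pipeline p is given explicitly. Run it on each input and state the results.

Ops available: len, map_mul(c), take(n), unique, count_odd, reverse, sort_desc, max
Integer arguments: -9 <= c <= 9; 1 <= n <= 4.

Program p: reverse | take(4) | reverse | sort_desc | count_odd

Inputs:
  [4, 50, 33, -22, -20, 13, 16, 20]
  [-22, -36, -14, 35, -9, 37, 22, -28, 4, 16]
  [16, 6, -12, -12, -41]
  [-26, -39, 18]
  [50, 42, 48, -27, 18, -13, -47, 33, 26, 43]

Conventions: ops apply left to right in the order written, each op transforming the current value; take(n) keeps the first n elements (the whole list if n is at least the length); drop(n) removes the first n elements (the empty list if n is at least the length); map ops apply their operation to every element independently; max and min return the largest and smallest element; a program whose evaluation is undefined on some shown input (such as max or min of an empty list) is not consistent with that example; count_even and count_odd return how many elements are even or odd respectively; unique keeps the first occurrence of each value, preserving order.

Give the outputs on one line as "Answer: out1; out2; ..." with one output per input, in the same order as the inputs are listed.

1; 0; 1; 1; 3

Execution, op by op:
  [4, 50, 33, -22, -20, 13, 16, 20] -> [20, 16, 13, -20, -22, 33, 50, 4] -> [20, 16, 13, -20] -> [-20, 13, 16, 20] -> [20, 16, 13, -20] -> 1
  [-22, -36, -14, 35, -9, 37, 22, -28, 4, 16] -> [16, 4, -28, 22, 37, -9, 35, -14, -36, -22] -> [16, 4, -28, 22] -> [22, -28, 4, 16] -> [22, 16, 4, -28] -> 0
  [16, 6, -12, -12, -41] -> [-41, -12, -12, 6, 16] -> [-41, -12, -12, 6] -> [6, -12, -12, -41] -> [6, -12, -12, -41] -> 1
  [-26, -39, 18] -> [18, -39, -26] -> [18, -39, -26] -> [-26, -39, 18] -> [18, -26, -39] -> 1
  [50, 42, 48, -27, 18, -13, -47, 33, 26, 43] -> [43, 26, 33, -47, -13, 18, -27, 48, 42, 50] -> [43, 26, 33, -47] -> [-47, 33, 26, 43] -> [43, 33, 26, -47] -> 3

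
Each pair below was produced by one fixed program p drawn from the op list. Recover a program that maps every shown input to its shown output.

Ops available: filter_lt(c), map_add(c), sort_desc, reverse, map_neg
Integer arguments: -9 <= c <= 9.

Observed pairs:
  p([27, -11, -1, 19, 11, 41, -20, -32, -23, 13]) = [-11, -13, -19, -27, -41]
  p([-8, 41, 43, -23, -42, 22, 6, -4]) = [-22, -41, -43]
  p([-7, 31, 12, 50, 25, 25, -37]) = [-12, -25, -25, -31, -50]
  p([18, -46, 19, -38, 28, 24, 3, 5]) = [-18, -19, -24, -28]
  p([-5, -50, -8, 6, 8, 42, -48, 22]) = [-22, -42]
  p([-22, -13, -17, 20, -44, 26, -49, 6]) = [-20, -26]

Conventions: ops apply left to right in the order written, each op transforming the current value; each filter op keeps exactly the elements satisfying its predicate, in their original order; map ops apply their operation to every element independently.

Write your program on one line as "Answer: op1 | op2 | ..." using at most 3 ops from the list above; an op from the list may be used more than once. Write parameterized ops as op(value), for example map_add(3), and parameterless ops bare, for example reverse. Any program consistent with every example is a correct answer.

map_neg | sort_desc | filter_lt(-9)

Check, running the answer program on each example:
  [27, -11, -1, 19, 11, 41, -20, -32, -23, 13] -> [-27, 11, 1, -19, -11, -41, 20, 32, 23, -13] -> [32, 23, 20, 11, 1, -11, -13, -19, -27, -41] -> [-11, -13, -19, -27, -41]
  [-8, 41, 43, -23, -42, 22, 6, -4] -> [8, -41, -43, 23, 42, -22, -6, 4] -> [42, 23, 8, 4, -6, -22, -41, -43] -> [-22, -41, -43]
  [-7, 31, 12, 50, 25, 25, -37] -> [7, -31, -12, -50, -25, -25, 37] -> [37, 7, -12, -25, -25, -31, -50] -> [-12, -25, -25, -31, -50]
  [18, -46, 19, -38, 28, 24, 3, 5] -> [-18, 46, -19, 38, -28, -24, -3, -5] -> [46, 38, -3, -5, -18, -19, -24, -28] -> [-18, -19, -24, -28]
  [-5, -50, -8, 6, 8, 42, -48, 22] -> [5, 50, 8, -6, -8, -42, 48, -22] -> [50, 48, 8, 5, -6, -8, -22, -42] -> [-22, -42]
  [-22, -13, -17, 20, -44, 26, -49, 6] -> [22, 13, 17, -20, 44, -26, 49, -6] -> [49, 44, 22, 17, 13, -6, -20, -26] -> [-20, -26]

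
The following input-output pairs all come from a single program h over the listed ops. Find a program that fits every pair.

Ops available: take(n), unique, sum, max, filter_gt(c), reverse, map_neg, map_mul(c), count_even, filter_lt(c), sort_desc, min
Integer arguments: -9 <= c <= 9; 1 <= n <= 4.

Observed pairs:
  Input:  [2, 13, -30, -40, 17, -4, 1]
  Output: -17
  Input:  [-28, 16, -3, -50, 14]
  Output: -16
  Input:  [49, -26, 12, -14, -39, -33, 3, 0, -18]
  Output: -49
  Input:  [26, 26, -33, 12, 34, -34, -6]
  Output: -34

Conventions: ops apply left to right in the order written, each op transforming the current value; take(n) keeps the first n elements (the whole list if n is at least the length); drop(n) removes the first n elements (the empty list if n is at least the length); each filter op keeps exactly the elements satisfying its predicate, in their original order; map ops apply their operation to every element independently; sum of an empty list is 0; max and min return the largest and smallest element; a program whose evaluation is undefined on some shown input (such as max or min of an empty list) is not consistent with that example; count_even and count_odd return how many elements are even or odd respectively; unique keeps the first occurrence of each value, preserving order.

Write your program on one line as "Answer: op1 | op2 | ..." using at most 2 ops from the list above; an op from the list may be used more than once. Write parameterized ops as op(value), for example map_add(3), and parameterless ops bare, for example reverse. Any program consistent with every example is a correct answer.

map_neg | min

Check, running the answer program on each example:
  [2, 13, -30, -40, 17, -4, 1] -> [-2, -13, 30, 40, -17, 4, -1] -> -17
  [-28, 16, -3, -50, 14] -> [28, -16, 3, 50, -14] -> -16
  [49, -26, 12, -14, -39, -33, 3, 0, -18] -> [-49, 26, -12, 14, 39, 33, -3, 0, 18] -> -49
  [26, 26, -33, 12, 34, -34, -6] -> [-26, -26, 33, -12, -34, 34, 6] -> -34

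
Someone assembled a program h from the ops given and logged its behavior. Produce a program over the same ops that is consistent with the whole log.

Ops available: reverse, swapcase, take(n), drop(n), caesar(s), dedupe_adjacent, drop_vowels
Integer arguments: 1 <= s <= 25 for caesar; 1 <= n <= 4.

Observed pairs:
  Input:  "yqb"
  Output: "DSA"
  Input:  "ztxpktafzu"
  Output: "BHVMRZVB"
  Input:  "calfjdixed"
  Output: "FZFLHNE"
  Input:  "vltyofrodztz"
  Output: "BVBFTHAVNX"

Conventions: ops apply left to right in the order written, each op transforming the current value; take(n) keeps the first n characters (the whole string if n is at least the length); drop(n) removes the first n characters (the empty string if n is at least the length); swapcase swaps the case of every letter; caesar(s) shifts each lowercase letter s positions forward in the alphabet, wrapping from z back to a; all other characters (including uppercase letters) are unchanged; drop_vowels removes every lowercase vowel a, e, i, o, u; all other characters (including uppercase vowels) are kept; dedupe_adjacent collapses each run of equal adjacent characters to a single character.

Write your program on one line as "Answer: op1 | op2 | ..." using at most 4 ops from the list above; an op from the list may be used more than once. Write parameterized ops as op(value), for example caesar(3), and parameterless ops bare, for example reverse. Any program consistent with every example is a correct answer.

drop_vowels | caesar(2) | reverse | swapcase

Check, running the answer program on each example:
  "yqb" -> "yqb" -> "asd" -> "dsa" -> "DSA"
  "ztxpktafzu" -> "ztxpktfz" -> "bvzrmvhb" -> "bhvmrzvb" -> "BHVMRZVB"
  "calfjdixed" -> "clfjdxd" -> "enhlfzf" -> "fzflhne" -> "FZFLHNE"
  "vltyofrodztz" -> "vltyfrdztz" -> "xnvahtfbvb" -> "bvbfthavnx" -> "BVBFTHAVNX"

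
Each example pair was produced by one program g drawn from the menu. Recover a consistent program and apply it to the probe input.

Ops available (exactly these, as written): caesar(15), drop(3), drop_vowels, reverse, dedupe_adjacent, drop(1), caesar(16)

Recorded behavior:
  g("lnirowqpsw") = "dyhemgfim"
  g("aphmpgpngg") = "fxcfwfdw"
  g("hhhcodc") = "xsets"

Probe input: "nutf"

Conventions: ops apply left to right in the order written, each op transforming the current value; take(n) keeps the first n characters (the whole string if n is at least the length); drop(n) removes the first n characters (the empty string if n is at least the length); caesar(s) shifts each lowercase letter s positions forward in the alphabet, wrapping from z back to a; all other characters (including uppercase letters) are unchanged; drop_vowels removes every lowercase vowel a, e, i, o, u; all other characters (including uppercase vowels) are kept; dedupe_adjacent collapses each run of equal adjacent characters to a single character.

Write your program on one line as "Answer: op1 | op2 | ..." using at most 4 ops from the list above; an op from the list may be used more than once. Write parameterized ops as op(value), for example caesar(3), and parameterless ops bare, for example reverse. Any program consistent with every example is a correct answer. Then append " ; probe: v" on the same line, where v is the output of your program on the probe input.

caesar(16) | drop(1) | dedupe_adjacent ; probe: "kjv"

Check, running the answer program on each example:
  "lnirowqpsw" -> "bdyhemgfim" -> "dyhemgfim" -> "dyhemgfim"
  "aphmpgpngg" -> "qfxcfwfdww" -> "fxcfwfdww" -> "fxcfwfdw"
  "hhhcodc" -> "xxxsets" -> "xxsets" -> "xsets"
  probe: "nutf" -> "dkjv" -> "kjv" -> "kjv"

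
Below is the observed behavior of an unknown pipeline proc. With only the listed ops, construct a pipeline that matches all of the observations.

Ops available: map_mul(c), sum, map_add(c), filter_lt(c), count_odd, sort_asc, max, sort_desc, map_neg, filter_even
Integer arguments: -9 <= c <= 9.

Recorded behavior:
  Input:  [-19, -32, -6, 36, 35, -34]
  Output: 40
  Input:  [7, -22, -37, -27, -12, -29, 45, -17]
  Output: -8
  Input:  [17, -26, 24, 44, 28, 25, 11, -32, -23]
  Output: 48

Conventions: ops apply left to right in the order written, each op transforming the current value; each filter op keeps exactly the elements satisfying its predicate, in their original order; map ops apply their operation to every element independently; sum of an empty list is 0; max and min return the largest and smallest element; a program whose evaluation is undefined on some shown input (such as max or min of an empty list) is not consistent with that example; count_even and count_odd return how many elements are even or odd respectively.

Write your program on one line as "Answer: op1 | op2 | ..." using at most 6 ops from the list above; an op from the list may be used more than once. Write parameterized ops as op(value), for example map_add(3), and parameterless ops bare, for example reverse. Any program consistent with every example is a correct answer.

map_add(-3) | map_add(7) | sort_desc | filter_even | max

Check, running the answer program on each example:
  [-19, -32, -6, 36, 35, -34] -> [-22, -35, -9, 33, 32, -37] -> [-15, -28, -2, 40, 39, -30] -> [40, 39, -2, -15, -28, -30] -> [40, -2, -28, -30] -> 40
  [7, -22, -37, -27, -12, -29, 45, -17] -> [4, -25, -40, -30, -15, -32, 42, -20] -> [11, -18, -33, -23, -8, -25, 49, -13] -> [49, 11, -8, -13, -18, -23, -25, -33] -> [-8, -18] -> -8
  [17, -26, 24, 44, 28, 25, 11, -32, -23] -> [14, -29, 21, 41, 25, 22, 8, -35, -26] -> [21, -22, 28, 48, 32, 29, 15, -28, -19] -> [48, 32, 29, 28, 21, 15, -19, -22, -28] -> [48, 32, 28, -22, -28] -> 48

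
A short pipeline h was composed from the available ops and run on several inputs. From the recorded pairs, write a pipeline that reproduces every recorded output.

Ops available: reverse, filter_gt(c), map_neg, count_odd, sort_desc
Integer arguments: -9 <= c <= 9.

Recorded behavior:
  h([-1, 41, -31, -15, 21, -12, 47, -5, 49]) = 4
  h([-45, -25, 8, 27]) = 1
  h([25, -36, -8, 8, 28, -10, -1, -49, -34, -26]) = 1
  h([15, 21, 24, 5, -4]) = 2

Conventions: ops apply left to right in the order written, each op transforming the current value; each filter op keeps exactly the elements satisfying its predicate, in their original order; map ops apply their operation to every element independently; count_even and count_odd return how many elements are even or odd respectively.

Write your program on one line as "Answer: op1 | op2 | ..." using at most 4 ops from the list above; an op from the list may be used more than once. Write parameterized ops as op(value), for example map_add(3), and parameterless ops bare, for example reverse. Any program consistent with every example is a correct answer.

filter_gt(9) | sort_desc | reverse | count_odd

Check, running the answer program on each example:
  [-1, 41, -31, -15, 21, -12, 47, -5, 49] -> [41, 21, 47, 49] -> [49, 47, 41, 21] -> [21, 41, 47, 49] -> 4
  [-45, -25, 8, 27] -> [27] -> [27] -> [27] -> 1
  [25, -36, -8, 8, 28, -10, -1, -49, -34, -26] -> [25, 28] -> [28, 25] -> [25, 28] -> 1
  [15, 21, 24, 5, -4] -> [15, 21, 24] -> [24, 21, 15] -> [15, 21, 24] -> 2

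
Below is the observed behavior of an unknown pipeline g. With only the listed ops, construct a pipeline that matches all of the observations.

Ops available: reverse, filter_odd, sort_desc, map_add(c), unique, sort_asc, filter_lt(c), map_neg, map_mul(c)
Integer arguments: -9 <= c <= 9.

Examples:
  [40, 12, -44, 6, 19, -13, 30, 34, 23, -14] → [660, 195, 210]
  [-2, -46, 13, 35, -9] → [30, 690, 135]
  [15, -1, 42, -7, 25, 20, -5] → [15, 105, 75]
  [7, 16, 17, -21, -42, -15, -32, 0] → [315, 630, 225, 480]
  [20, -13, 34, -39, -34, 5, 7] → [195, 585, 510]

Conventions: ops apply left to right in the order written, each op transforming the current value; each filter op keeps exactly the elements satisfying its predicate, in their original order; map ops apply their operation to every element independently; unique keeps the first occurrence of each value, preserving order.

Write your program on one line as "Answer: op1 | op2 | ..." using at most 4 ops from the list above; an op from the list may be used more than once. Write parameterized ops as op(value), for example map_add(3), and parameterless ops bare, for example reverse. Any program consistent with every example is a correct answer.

filter_lt(9) | filter_lt(0) | map_mul(-3) | map_mul(5)

Check, running the answer program on each example:
  [40, 12, -44, 6, 19, -13, 30, 34, 23, -14] -> [-44, 6, -13, -14] -> [-44, -13, -14] -> [132, 39, 42] -> [660, 195, 210]
  [-2, -46, 13, 35, -9] -> [-2, -46, -9] -> [-2, -46, -9] -> [6, 138, 27] -> [30, 690, 135]
  [15, -1, 42, -7, 25, 20, -5] -> [-1, -7, -5] -> [-1, -7, -5] -> [3, 21, 15] -> [15, 105, 75]
  [7, 16, 17, -21, -42, -15, -32, 0] -> [7, -21, -42, -15, -32, 0] -> [-21, -42, -15, -32] -> [63, 126, 45, 96] -> [315, 630, 225, 480]
  [20, -13, 34, -39, -34, 5, 7] -> [-13, -39, -34, 5, 7] -> [-13, -39, -34] -> [39, 117, 102] -> [195, 585, 510]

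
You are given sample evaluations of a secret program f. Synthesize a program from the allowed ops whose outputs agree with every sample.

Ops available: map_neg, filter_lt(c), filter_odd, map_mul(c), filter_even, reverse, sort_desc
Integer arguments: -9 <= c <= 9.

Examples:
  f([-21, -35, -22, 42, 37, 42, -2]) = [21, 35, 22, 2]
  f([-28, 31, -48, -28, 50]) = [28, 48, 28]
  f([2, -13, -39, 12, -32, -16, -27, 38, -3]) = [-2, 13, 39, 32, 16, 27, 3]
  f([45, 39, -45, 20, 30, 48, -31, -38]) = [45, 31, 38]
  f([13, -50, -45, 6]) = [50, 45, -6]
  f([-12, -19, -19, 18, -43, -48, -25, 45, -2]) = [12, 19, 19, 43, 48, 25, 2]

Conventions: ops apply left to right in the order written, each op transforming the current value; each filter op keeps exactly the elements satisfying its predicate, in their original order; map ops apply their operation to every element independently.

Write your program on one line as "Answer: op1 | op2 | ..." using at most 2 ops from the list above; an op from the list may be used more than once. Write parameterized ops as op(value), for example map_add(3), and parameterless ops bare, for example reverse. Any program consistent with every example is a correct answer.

filter_lt(7) | map_neg

Check, running the answer program on each example:
  [-21, -35, -22, 42, 37, 42, -2] -> [-21, -35, -22, -2] -> [21, 35, 22, 2]
  [-28, 31, -48, -28, 50] -> [-28, -48, -28] -> [28, 48, 28]
  [2, -13, -39, 12, -32, -16, -27, 38, -3] -> [2, -13, -39, -32, -16, -27, -3] -> [-2, 13, 39, 32, 16, 27, 3]
  [45, 39, -45, 20, 30, 48, -31, -38] -> [-45, -31, -38] -> [45, 31, 38]
  [13, -50, -45, 6] -> [-50, -45, 6] -> [50, 45, -6]
  [-12, -19, -19, 18, -43, -48, -25, 45, -2] -> [-12, -19, -19, -43, -48, -25, -2] -> [12, 19, 19, 43, 48, 25, 2]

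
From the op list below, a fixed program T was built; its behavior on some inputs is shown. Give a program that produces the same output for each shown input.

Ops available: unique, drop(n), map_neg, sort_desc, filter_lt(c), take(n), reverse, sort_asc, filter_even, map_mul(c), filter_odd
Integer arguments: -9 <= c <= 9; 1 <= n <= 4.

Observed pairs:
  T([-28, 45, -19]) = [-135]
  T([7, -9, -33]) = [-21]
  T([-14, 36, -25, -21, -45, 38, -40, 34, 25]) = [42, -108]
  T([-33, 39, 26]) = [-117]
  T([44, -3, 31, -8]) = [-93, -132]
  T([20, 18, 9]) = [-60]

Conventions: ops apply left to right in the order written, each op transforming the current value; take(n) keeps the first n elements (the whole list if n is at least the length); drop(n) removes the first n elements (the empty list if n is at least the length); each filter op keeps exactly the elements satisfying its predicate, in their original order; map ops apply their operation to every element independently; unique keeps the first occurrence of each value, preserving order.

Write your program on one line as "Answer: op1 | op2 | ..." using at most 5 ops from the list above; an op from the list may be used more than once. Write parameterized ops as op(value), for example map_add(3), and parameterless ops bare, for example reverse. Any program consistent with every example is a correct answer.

map_mul(-3) | take(4) | sort_desc | drop(2)

Check, running the answer program on each example:
  [-28, 45, -19] -> [84, -135, 57] -> [84, -135, 57] -> [84, 57, -135] -> [-135]
  [7, -9, -33] -> [-21, 27, 99] -> [-21, 27, 99] -> [99, 27, -21] -> [-21]
  [-14, 36, -25, -21, -45, 38, -40, 34, 25] -> [42, -108, 75, 63, 135, -114, 120, -102, -75] -> [42, -108, 75, 63] -> [75, 63, 42, -108] -> [42, -108]
  [-33, 39, 26] -> [99, -117, -78] -> [99, -117, -78] -> [99, -78, -117] -> [-117]
  [44, -3, 31, -8] -> [-132, 9, -93, 24] -> [-132, 9, -93, 24] -> [24, 9, -93, -132] -> [-93, -132]
  [20, 18, 9] -> [-60, -54, -27] -> [-60, -54, -27] -> [-27, -54, -60] -> [-60]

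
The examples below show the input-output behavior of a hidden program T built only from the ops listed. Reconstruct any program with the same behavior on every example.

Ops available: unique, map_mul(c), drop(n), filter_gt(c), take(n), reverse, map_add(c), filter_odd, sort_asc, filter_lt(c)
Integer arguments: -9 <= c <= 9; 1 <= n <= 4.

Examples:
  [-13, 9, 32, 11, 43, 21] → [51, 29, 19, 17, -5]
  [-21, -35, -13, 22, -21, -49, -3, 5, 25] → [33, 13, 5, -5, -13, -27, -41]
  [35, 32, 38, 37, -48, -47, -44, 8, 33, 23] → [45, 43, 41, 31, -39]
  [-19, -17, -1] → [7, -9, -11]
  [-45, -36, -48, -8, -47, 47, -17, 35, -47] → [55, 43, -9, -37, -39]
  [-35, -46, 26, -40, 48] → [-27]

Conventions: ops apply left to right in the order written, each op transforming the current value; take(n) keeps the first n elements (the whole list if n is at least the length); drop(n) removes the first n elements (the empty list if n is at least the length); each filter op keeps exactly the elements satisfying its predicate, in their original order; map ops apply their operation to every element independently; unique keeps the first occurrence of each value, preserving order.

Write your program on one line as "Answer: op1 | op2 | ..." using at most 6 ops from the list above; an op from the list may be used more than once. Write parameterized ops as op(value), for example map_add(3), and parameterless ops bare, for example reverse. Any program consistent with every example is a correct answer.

map_add(8) | unique | sort_asc | reverse | filter_odd

Check, running the answer program on each example:
  [-13, 9, 32, 11, 43, 21] -> [-5, 17, 40, 19, 51, 29] -> [-5, 17, 40, 19, 51, 29] -> [-5, 17, 19, 29, 40, 51] -> [51, 40, 29, 19, 17, -5] -> [51, 29, 19, 17, -5]
  [-21, -35, -13, 22, -21, -49, -3, 5, 25] -> [-13, -27, -5, 30, -13, -41, 5, 13, 33] -> [-13, -27, -5, 30, -41, 5, 13, 33] -> [-41, -27, -13, -5, 5, 13, 30, 33] -> [33, 30, 13, 5, -5, -13, -27, -41] -> [33, 13, 5, -5, -13, -27, -41]
  [35, 32, 38, 37, -48, -47, -44, 8, 33, 23] -> [43, 40, 46, 45, -40, -39, -36, 16, 41, 31] -> [43, 40, 46, 45, -40, -39, -36, 16, 41, 31] -> [-40, -39, -36, 16, 31, 40, 41, 43, 45, 46] -> [46, 45, 43, 41, 40, 31, 16, -36, -39, -40] -> [45, 43, 41, 31, -39]
  [-19, -17, -1] -> [-11, -9, 7] -> [-11, -9, 7] -> [-11, -9, 7] -> [7, -9, -11] -> [7, -9, -11]
  [-45, -36, -48, -8, -47, 47, -17, 35, -47] -> [-37, -28, -40, 0, -39, 55, -9, 43, -39] -> [-37, -28, -40, 0, -39, 55, -9, 43] -> [-40, -39, -37, -28, -9, 0, 43, 55] -> [55, 43, 0, -9, -28, -37, -39, -40] -> [55, 43, -9, -37, -39]
  [-35, -46, 26, -40, 48] -> [-27, -38, 34, -32, 56] -> [-27, -38, 34, -32, 56] -> [-38, -32, -27, 34, 56] -> [56, 34, -27, -32, -38] -> [-27]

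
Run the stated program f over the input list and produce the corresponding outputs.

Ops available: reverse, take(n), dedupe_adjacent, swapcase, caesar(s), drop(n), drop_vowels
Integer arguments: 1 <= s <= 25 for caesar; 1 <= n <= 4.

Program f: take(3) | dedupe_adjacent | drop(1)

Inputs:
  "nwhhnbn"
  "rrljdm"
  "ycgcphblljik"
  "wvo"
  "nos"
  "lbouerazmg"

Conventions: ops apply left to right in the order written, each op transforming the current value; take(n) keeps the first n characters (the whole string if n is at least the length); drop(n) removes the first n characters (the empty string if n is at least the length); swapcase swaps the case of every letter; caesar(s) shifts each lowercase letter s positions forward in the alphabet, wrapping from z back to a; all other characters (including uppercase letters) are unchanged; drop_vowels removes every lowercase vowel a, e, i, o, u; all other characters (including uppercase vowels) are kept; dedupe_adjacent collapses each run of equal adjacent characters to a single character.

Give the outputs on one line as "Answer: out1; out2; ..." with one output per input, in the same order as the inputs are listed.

"wh"; "l"; "cg"; "vo"; "os"; "bo"

Execution, op by op:
  "nwhhnbn" -> "nwh" -> "nwh" -> "wh"
  "rrljdm" -> "rrl" -> "rl" -> "l"
  "ycgcphblljik" -> "ycg" -> "ycg" -> "cg"
  "wvo" -> "wvo" -> "wvo" -> "vo"
  "nos" -> "nos" -> "nos" -> "os"
  "lbouerazmg" -> "lbo" -> "lbo" -> "bo"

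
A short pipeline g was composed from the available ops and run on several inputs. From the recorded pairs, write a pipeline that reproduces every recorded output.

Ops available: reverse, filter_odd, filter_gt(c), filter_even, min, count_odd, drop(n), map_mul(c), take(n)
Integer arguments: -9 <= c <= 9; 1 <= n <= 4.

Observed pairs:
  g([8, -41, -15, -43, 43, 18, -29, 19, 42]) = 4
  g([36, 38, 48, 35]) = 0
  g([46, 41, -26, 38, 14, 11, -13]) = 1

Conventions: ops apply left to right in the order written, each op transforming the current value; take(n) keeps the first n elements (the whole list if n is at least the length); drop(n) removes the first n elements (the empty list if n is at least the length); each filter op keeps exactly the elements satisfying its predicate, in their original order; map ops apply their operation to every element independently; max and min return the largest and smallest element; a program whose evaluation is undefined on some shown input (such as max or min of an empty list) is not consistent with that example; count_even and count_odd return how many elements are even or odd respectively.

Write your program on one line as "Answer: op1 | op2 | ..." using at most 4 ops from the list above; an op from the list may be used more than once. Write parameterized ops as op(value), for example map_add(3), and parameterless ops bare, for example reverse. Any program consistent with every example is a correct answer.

reverse | drop(4) | filter_odd | count_odd

Check, running the answer program on each example:
  [8, -41, -15, -43, 43, 18, -29, 19, 42] -> [42, 19, -29, 18, 43, -43, -15, -41, 8] -> [43, -43, -15, -41, 8] -> [43, -43, -15, -41] -> 4
  [36, 38, 48, 35] -> [35, 48, 38, 36] -> [] -> [] -> 0
  [46, 41, -26, 38, 14, 11, -13] -> [-13, 11, 14, 38, -26, 41, 46] -> [-26, 41, 46] -> [41] -> 1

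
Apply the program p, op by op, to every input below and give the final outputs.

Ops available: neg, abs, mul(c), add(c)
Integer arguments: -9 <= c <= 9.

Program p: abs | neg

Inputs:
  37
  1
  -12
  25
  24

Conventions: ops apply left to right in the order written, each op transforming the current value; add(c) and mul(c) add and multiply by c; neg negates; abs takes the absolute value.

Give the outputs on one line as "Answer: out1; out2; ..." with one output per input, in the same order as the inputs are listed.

Execution, op by op:
  37 -> 37 -> -37
  1 -> 1 -> -1
  -12 -> 12 -> -12
  25 -> 25 -> -25
  24 -> 24 -> -24

-37; -1; -12; -25; -24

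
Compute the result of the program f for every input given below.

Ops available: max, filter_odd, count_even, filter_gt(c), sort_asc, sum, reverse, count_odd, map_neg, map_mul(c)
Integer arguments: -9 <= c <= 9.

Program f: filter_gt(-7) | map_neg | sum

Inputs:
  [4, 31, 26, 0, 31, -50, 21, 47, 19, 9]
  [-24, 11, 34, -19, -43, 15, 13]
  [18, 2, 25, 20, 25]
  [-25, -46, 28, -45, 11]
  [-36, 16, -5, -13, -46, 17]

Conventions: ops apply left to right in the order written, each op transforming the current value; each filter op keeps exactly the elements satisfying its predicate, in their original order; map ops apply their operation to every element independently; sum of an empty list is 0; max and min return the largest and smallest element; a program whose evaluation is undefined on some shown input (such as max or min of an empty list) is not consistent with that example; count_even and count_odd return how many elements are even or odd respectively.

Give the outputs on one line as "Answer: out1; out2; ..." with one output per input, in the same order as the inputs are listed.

-188; -73; -90; -39; -28

Execution, op by op:
  [4, 31, 26, 0, 31, -50, 21, 47, 19, 9] -> [4, 31, 26, 0, 31, 21, 47, 19, 9] -> [-4, -31, -26, 0, -31, -21, -47, -19, -9] -> -188
  [-24, 11, 34, -19, -43, 15, 13] -> [11, 34, 15, 13] -> [-11, -34, -15, -13] -> -73
  [18, 2, 25, 20, 25] -> [18, 2, 25, 20, 25] -> [-18, -2, -25, -20, -25] -> -90
  [-25, -46, 28, -45, 11] -> [28, 11] -> [-28, -11] -> -39
  [-36, 16, -5, -13, -46, 17] -> [16, -5, 17] -> [-16, 5, -17] -> -28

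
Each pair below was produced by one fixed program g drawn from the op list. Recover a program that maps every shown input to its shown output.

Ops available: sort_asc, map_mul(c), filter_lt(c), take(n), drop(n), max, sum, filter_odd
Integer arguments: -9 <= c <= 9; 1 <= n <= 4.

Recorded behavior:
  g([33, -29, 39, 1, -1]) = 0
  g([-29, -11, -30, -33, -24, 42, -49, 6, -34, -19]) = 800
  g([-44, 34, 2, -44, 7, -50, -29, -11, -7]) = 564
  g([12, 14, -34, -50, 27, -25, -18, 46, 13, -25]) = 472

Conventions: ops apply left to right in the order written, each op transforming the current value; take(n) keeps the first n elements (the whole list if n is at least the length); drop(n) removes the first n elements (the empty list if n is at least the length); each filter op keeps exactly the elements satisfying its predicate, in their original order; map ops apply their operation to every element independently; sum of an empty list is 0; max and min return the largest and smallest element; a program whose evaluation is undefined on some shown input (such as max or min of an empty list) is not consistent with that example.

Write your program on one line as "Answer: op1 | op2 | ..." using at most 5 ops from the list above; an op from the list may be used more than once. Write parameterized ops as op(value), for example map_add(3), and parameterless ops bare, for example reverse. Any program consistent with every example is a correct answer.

filter_lt(-2) | drop(1) | map_mul(-4) | sum

Check, running the answer program on each example:
  [33, -29, 39, 1, -1] -> [-29] -> [] -> [] -> 0
  [-29, -11, -30, -33, -24, 42, -49, 6, -34, -19] -> [-29, -11, -30, -33, -24, -49, -34, -19] -> [-11, -30, -33, -24, -49, -34, -19] -> [44, 120, 132, 96, 196, 136, 76] -> 800
  [-44, 34, 2, -44, 7, -50, -29, -11, -7] -> [-44, -44, -50, -29, -11, -7] -> [-44, -50, -29, -11, -7] -> [176, 200, 116, 44, 28] -> 564
  [12, 14, -34, -50, 27, -25, -18, 46, 13, -25] -> [-34, -50, -25, -18, -25] -> [-50, -25, -18, -25] -> [200, 100, 72, 100] -> 472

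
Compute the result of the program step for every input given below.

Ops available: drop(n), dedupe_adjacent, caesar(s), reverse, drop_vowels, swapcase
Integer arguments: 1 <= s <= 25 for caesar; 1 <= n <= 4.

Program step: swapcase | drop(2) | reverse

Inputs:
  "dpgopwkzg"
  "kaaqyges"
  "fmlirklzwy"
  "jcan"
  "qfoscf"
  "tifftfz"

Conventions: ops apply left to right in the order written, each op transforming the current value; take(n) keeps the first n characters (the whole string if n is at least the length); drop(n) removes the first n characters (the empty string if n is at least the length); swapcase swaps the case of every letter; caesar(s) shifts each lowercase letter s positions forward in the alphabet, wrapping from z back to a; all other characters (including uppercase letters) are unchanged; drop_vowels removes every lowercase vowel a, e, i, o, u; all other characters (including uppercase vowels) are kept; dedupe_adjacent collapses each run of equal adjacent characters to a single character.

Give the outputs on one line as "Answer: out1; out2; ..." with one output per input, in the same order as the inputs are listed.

Execution, op by op:
  "dpgopwkzg" -> "DPGOPWKZG" -> "GOPWKZG" -> "GZKWPOG"
  "kaaqyges" -> "KAAQYGES" -> "AQYGES" -> "SEGYQA"
  "fmlirklzwy" -> "FMLIRKLZWY" -> "LIRKLZWY" -> "YWZLKRIL"
  "jcan" -> "JCAN" -> "AN" -> "NA"
  "qfoscf" -> "QFOSCF" -> "OSCF" -> "FCSO"
  "tifftfz" -> "TIFFTFZ" -> "FFTFZ" -> "ZFTFF"

"GZKWPOG"; "SEGYQA"; "YWZLKRIL"; "NA"; "FCSO"; "ZFTFF"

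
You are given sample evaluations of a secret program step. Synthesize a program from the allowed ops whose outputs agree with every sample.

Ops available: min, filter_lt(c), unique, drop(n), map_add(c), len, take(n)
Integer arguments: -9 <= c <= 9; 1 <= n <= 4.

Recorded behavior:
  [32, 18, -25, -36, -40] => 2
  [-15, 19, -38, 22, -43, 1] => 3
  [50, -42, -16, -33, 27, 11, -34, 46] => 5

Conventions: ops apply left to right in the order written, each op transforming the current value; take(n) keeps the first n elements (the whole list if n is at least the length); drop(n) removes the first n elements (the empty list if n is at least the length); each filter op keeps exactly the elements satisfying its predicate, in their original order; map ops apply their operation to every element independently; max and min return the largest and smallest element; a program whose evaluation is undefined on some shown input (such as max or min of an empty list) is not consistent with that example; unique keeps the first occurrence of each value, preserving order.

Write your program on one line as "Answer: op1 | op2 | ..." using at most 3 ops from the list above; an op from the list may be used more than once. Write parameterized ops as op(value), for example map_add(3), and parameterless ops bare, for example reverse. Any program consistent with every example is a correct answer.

drop(3) | len

Check, running the answer program on each example:
  [32, 18, -25, -36, -40] -> [-36, -40] -> 2
  [-15, 19, -38, 22, -43, 1] -> [22, -43, 1] -> 3
  [50, -42, -16, -33, 27, 11, -34, 46] -> [-33, 27, 11, -34, 46] -> 5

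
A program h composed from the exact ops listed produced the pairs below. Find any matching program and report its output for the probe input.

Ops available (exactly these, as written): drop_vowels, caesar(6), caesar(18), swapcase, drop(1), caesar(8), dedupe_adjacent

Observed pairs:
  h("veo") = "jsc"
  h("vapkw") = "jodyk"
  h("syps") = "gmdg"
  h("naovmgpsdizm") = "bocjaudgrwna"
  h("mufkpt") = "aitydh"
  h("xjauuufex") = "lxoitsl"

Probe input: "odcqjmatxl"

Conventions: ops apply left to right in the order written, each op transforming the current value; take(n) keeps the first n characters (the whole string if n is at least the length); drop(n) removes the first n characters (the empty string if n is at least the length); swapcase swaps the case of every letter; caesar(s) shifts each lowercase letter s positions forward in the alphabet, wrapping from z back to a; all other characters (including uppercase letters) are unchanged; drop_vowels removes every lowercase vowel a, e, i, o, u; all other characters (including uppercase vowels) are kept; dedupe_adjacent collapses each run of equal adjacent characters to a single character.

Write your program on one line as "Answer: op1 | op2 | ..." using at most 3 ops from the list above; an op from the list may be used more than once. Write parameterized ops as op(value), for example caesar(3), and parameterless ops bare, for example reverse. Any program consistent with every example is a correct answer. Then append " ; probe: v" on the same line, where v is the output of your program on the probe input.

caesar(8) | dedupe_adjacent | caesar(6) ; probe: "crqexaohlz"

Check, running the answer program on each example:
  "veo" -> "dmw" -> "dmw" -> "jsc"
  "vapkw" -> "dixse" -> "dixse" -> "jodyk"
  "syps" -> "agxa" -> "agxa" -> "gmdg"
  "naovmgpsdizm" -> "viwduoxalqhu" -> "viwduoxalqhu" -> "bocjaudgrwna"
  "mufkpt" -> "ucnsxb" -> "ucnsxb" -> "aitydh"
  "xjauuufex" -> "fricccnmf" -> "fricnmf" -> "lxoitsl"
  probe: "odcqjmatxl" -> "wlkyruibft" -> "wlkyruibft" -> "crqexaohlz"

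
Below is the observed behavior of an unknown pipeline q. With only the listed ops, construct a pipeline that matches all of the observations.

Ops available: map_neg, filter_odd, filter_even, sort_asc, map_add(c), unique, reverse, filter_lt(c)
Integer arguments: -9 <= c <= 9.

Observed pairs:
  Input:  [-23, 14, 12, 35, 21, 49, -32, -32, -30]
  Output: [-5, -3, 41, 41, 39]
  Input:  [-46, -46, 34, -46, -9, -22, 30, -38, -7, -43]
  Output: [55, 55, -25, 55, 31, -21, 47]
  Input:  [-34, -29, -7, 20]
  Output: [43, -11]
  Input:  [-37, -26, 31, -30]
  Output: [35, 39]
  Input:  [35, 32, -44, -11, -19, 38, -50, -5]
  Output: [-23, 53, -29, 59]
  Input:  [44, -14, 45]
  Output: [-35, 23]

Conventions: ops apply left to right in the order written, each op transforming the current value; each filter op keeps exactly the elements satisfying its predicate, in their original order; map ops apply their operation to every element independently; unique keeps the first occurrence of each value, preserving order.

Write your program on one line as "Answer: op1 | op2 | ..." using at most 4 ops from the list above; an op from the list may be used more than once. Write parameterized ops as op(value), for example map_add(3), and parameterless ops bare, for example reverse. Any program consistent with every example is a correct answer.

map_add(-9) | map_neg | filter_odd

Check, running the answer program on each example:
  [-23, 14, 12, 35, 21, 49, -32, -32, -30] -> [-32, 5, 3, 26, 12, 40, -41, -41, -39] -> [32, -5, -3, -26, -12, -40, 41, 41, 39] -> [-5, -3, 41, 41, 39]
  [-46, -46, 34, -46, -9, -22, 30, -38, -7, -43] -> [-55, -55, 25, -55, -18, -31, 21, -47, -16, -52] -> [55, 55, -25, 55, 18, 31, -21, 47, 16, 52] -> [55, 55, -25, 55, 31, -21, 47]
  [-34, -29, -7, 20] -> [-43, -38, -16, 11] -> [43, 38, 16, -11] -> [43, -11]
  [-37, -26, 31, -30] -> [-46, -35, 22, -39] -> [46, 35, -22, 39] -> [35, 39]
  [35, 32, -44, -11, -19, 38, -50, -5] -> [26, 23, -53, -20, -28, 29, -59, -14] -> [-26, -23, 53, 20, 28, -29, 59, 14] -> [-23, 53, -29, 59]
  [44, -14, 45] -> [35, -23, 36] -> [-35, 23, -36] -> [-35, 23]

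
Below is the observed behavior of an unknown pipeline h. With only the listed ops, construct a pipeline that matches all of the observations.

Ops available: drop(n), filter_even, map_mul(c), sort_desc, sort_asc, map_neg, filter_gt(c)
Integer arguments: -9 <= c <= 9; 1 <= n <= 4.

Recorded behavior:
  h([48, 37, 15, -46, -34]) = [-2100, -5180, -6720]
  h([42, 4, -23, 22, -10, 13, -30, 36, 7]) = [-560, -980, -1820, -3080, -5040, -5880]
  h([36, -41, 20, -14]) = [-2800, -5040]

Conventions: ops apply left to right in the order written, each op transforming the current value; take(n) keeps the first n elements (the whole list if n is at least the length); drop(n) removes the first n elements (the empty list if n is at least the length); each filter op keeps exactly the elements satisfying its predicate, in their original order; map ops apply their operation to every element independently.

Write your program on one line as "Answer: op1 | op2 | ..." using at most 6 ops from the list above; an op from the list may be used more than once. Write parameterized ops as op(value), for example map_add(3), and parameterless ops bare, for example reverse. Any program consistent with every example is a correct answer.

filter_gt(-3) | map_mul(7) | sort_desc | map_mul(4) | map_mul(-5) | sort_desc

Check, running the answer program on each example:
  [48, 37, 15, -46, -34] -> [48, 37, 15] -> [336, 259, 105] -> [336, 259, 105] -> [1344, 1036, 420] -> [-6720, -5180, -2100] -> [-2100, -5180, -6720]
  [42, 4, -23, 22, -10, 13, -30, 36, 7] -> [42, 4, 22, 13, 36, 7] -> [294, 28, 154, 91, 252, 49] -> [294, 252, 154, 91, 49, 28] -> [1176, 1008, 616, 364, 196, 112] -> [-5880, -5040, -3080, -1820, -980, -560] -> [-560, -980, -1820, -3080, -5040, -5880]
  [36, -41, 20, -14] -> [36, 20] -> [252, 140] -> [252, 140] -> [1008, 560] -> [-5040, -2800] -> [-2800, -5040]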